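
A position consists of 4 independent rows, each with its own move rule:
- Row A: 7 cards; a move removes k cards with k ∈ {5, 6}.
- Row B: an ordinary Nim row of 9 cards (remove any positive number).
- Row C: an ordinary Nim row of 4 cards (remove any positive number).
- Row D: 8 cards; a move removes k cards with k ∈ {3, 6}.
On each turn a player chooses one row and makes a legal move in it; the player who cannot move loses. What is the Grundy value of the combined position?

Build the Grundy sequence for row A with g(k) = mex{g(k−s) : s ∈ {5, 6}, s ≤ k}:
g(0) = mex{} = 0
g(1) = mex{} = 0
g(2) = mex{} = 0
g(3) = mex{} = 0
g(4) = mex{} = 0
g(5) = mex{0} = 1
g(6) = mex{0} = 1
g(7) = mex{0} = 1
So g(7) = 1.
Row B is a plain Nim row of size 9, so its Grundy value is 9.
Row C is a plain Nim row of size 4, so its Grundy value is 4.
For row D, compute g(0), g(1), … with moves {3, 6}:
k:     0  1  2  3  4  5  6  7  8
g(k):  0  0  0  1  1  1  2  2  2
So g(8) = 2.
By the Sprague-Grundy theorem, the Grundy value of a sum of independent games is the XOR of the component values.
Combined value = 1 XOR 9 XOR 4 XOR 2 = 14.

14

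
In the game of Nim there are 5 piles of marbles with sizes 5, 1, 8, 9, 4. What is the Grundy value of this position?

Compute the nim-sum pairwise:
5 ^ 1 = 4
4 ^ 8 = 12
12 ^ 9 = 5
5 ^ 4 = 1

1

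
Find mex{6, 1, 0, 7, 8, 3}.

The values 0, 1 are all present; 2 is the first non-negative integer missing from the set.

2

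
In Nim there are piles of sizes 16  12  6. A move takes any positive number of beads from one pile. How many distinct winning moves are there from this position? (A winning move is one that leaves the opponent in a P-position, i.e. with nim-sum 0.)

In binary:
  10000  (16)
  01100  (12)
  00110  (6)
  -----
  11010  (26)
The overall nim-sum is X = 26. A pile of size p has a winning move iff p XOR X < p (reduce it to p XOR X).
  16: 16 XOR 26 = 10 < 16 — winning move (to 10).
  12: 12 XOR 26 = 22 ≥ 12 — no move.
  6: 6 XOR 26 = 28 ≥ 6 — no move.
That gives 1 winning move.

1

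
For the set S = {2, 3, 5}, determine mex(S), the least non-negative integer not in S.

0

0 is not in the set, so the mex is 0.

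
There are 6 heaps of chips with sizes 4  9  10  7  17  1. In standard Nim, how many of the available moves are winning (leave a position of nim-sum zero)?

1

Nim-sum: 4 ⊕ 9 ⊕ 10 ⊕ 7 ⊕ 17 ⊕ 1 = 16.
The overall nim-sum is X = 16. A heap of size p has a winning move iff p XOR X < p (reduce it to p XOR X).
  4: 4 XOR 16 = 20 ≥ 4 — no move.
  9: 9 XOR 16 = 25 ≥ 9 — no move.
  10: 10 XOR 16 = 26 ≥ 10 — no move.
  7: 7 XOR 16 = 23 ≥ 7 — no move.
  17: 17 XOR 16 = 1 < 17 — winning move (to 1).
  1: 1 XOR 16 = 17 ≥ 1 — no move.
That gives 1 winning move.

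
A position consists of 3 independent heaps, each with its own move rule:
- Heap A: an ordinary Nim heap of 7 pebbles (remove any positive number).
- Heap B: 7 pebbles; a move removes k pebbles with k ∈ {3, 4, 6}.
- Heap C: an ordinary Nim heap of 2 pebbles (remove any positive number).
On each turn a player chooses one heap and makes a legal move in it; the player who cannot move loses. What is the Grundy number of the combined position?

Heap A is a plain Nim heap of size 7, so its Grundy value is 7.
Build the Grundy sequence for heap B with g(k) = mex{g(k−s) : s ∈ {3, 4, 6}, s ≤ k}:
k:     0  1  2  3  4  5  6  7
g(k):  0  0  0  1  1  1  2  2
So g(7) = 2.
Heap C is a plain Nim heap of size 2, so its Grundy value is 2.
The value of a disjunctive sum is the nim-sum of the parts.
Combined value = 7 ⊕ 2 ⊕ 2 = 7.

7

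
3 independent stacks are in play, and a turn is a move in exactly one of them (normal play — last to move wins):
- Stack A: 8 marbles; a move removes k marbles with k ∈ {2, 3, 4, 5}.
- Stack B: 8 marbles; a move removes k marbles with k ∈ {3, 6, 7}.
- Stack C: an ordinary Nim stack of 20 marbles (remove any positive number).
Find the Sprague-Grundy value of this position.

For stack A, compute g(0), g(1), … with moves {2, 3, 4, 5}:
k:     0  1  2  3  4  5  6  7  8
g(k):  0  0  1  1  2  2  3  0  0
So g(8) = 0.
Grundy values for stack B (subtraction set {3, 6, 7}):
g(0) = mex{} = 0
g(1) = mex{} = 0
g(2) = mex{} = 0
g(3) = mex{0} = 1
g(4) = mex{0} = 1
g(5) = mex{0} = 1
g(6) = mex{0,1} = 2
g(7) = mex{0,1} = 2
g(8) = mex{0,1} = 2
So g(8) = 2.
Stack C is a plain Nim stack of size 20, so its Grundy value is 20.
By the Sprague-Grundy theorem, the Grundy value of a sum of independent games is the XOR of the component values.
Combined value = 0 XOR 2 XOR 20 = 22.

22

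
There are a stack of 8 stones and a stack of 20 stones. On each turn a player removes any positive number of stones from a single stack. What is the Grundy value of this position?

Compute the nim-sum pairwise:
8 ^ 20 = 28

28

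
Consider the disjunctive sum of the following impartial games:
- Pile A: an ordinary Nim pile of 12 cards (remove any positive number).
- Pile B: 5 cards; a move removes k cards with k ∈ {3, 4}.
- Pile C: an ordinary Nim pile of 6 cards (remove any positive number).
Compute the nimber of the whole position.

11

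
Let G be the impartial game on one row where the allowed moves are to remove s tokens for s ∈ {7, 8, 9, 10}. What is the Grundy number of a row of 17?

Grundy values for subtraction set {7, 8, 9, 10}:
k:     0  1  2  3  4  5  6  7  8  9 10 11 12 13 14 15 16 17
g(k):  0  0  0  0  0  0  0  1  1  1  1  1  1  1  2  2  2  0
So g(17) = 0.

0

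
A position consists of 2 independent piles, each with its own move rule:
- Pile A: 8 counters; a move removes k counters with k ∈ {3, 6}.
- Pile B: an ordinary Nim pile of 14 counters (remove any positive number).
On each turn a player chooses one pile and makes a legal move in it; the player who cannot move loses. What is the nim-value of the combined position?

Build the Grundy sequence for pile A with g(k) = mex{g(k−s) : s ∈ {3, 6}, s ≤ k}:
k:     0  1  2  3  4  5  6  7  8
g(k):  0  0  0  1  1  1  2  2  2
So g(8) = 2.
Pile B is a plain Nim pile of size 14, so its Grundy value is 14.
The value of a disjunctive sum is the nim-sum of the parts.
Combined value = 2 ⊕ 14 = 12.

12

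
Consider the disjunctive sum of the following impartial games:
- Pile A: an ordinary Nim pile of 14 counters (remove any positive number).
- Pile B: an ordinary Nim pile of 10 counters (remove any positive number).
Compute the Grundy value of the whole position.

4

Pile A is a plain Nim pile of size 14, so its Grundy value is 14.
Pile B is a plain Nim pile of size 10, so its Grundy value is 10.
By the Sprague-Grundy theorem, the Grundy value of a sum of independent games is the XOR of the component values.
Combined value = 14 ⊕ 10 = 4.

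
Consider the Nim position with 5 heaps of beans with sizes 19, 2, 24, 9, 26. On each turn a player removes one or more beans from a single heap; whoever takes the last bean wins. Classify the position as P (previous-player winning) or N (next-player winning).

N-position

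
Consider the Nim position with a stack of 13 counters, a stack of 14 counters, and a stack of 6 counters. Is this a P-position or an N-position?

Compute the nim-sum pairwise:
13 XOR 14 = 3
3 XOR 6 = 5
The nim-sum is 5 ≠ 0, so this is an N-position: the player to move can win.

N-position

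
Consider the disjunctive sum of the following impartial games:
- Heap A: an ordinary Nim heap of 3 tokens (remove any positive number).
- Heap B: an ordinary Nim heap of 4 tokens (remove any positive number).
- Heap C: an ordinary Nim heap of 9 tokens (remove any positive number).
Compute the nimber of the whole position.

14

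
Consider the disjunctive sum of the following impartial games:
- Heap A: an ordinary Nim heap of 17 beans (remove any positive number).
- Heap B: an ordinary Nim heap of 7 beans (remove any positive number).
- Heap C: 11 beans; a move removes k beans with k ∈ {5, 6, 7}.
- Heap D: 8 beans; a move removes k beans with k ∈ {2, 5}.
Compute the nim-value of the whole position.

20

Heap A is a plain Nim heap of size 17, so its Grundy value is 17.
Heap B is a plain Nim heap of size 7, so its Grundy value is 7.
Build the Grundy sequence for heap C with g(k) = mex{g(k−s) : s ∈ {5, 6, 7}, s ≤ k}:
k:     0  1  2  3  4  5  6  7  8  9 10 11
g(k):  0  0  0  0  0  1  1  1  1  1  2  2
So g(11) = 2.
Grundy values for heap D (subtraction set {2, 5}):
g(0) = mex{} = 0
g(1) = mex{} = 0
g(2) = mex{0} = 1
g(3) = mex{0} = 1
g(4) = mex{1} = 0
g(5) = mex{0,1} = 2
g(6) = mex{0} = 1
g(7) = mex{1,2} = 0
g(8) = mex{1} = 0
So g(8) = 0.
The value of a disjunctive sum is the nim-sum of the parts.
Combined value = 17 ⊕ 7 ⊕ 2 ⊕ 0 = 20.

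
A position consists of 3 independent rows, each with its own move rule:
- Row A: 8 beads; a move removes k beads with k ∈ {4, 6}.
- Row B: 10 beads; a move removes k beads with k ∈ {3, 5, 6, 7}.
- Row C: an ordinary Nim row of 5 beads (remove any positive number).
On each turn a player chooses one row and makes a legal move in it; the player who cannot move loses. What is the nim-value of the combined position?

For row A, compute g(0), g(1), … with moves {4, 6}:
k:     0  1  2  3  4  5  6  7  8
g(k):  0  0  0  0  1  1  1  1  2
So g(8) = 2.
Grundy values for row B (subtraction set {3, 5, 6, 7}):
k:     0  1  2  3  4  5  6  7  8  9 10
g(k):  0  0  0  1  1  1  2  2  2  3  0
So g(10) = 0.
Row C is a plain Nim row of size 5, so its Grundy value is 5.
The value of a disjunctive sum is the nim-sum of the parts.
Combined value = 2 ⊕ 0 ⊕ 5 = 7.

7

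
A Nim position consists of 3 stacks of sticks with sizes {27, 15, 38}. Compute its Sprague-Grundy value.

Nim-sum: 27 XOR 15 XOR 38 = 50.

50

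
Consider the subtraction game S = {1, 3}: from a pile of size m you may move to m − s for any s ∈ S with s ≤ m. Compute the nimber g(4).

0

Compute g(0), g(1), … for moves {1, 3}:
g(0) = mex{} = 0
g(1) = mex{0} = 1
g(2) = mex{1} = 0
g(3) = mex{0} = 1
g(4) = mex{1} = 0
So g(4) = 0.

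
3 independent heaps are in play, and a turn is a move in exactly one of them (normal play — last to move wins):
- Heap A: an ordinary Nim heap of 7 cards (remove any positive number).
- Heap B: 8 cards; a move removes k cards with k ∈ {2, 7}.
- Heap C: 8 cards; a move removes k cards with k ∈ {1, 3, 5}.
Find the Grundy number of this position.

5

Heap A is a plain Nim heap of size 7, so its Grundy value is 7.
Build the Grundy sequence for heap B with g(k) = mex{g(k−s) : s ∈ {2, 7}, s ≤ k}:
k:     0  1  2  3  4  5  6  7  8
g(k):  0  0  1  1  0  0  1  1  2
So g(8) = 2.
For heap C, compute g(0), g(1), … with moves {1, 3, 5}:
k:     0  1  2  3  4  5  6  7  8
g(k):  0  1  0  1  0  1  0  1  0
So g(8) = 0.
By the Sprague-Grundy theorem, the Grundy value of a sum of independent games is the XOR of the component values.
Combined value = 7 ⊕ 2 ⊕ 0 = 5.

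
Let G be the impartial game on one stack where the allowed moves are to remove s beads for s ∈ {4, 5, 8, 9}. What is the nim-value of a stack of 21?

2

Compute g(0), g(1), … for moves {4, 5, 8, 9}:
k:     0  1  2  3  4  5  6  7  8  9 10 11 12 13 14 15 16 17 18 19 20 21
g(k):  0  0  0  0  1  1  1  1  2  2  2  2  3  0  0  0  0  1  1  1  1  2
So g(21) = 2.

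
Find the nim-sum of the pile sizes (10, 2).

8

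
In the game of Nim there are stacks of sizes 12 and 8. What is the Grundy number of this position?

4

Nim-sum: 12 ^ 8 = 4.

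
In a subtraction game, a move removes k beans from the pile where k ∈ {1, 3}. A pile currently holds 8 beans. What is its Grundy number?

Compute g(0), g(1), … for moves {1, 3}:
g(0) = mex{} = 0
g(1) = mex{0} = 1
g(2) = mex{1} = 0
g(3) = mex{0} = 1
g(4) = mex{1} = 0
g(5) = mex{0} = 1
g(6) = mex{1} = 0
g(7) = mex{0} = 1
g(8) = mex{1} = 0
So g(8) = 0.

0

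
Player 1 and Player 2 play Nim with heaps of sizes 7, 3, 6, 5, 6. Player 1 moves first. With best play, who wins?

Nim-sum: 7 ^ 3 ^ 6 ^ 5 ^ 6 = 1.
The nim-sum is 1 ≠ 0, so this is an N-position: the player to move can win; Player 1 has a winning move.

Player 1 wins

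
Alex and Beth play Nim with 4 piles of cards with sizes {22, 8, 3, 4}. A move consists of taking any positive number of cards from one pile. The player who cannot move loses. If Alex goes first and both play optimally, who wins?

Compute the nim-sum pairwise:
22 ^ 8 = 30
30 ^ 3 = 29
29 ^ 4 = 25
The nim-sum is 25 ≠ 0, so this is an N-position: the player to move can win; Alex has a winning move.

Alex wins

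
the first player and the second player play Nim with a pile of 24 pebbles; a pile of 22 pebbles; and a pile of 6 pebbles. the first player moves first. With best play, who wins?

Compute the nim-sum pairwise:
24 XOR 22 = 14
14 XOR 6 = 8
The nim-sum is 8 ≠ 0, so this is an N-position: the player to move can win; the first player has a winning move.

the first player wins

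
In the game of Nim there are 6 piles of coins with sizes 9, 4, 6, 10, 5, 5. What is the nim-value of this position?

1

Nim-sum: 9 ^ 4 ^ 6 ^ 10 ^ 5 ^ 5 = 1.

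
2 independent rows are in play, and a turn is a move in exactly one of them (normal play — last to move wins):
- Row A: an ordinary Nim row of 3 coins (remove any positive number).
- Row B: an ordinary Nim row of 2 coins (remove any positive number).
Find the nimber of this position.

1

Row A is a plain Nim row of size 3, so its Grundy value is 3.
Row B is a plain Nim row of size 2, so its Grundy value is 2.
By the Sprague-Grundy theorem, the Grundy value of a sum of independent games is the XOR of the component values.
Combined value = 3 ⊕ 2 = 1.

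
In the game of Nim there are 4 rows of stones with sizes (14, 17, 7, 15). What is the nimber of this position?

23

Compute the nim-sum pairwise:
14 ⊕ 17 = 31
31 ⊕ 7 = 24
24 ⊕ 15 = 23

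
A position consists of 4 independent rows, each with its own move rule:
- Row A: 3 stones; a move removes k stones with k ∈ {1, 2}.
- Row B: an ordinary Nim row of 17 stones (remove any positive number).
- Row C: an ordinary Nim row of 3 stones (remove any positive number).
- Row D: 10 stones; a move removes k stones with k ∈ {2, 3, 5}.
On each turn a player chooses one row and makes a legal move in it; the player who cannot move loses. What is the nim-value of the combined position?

19

For row A, compute g(0), g(1), … with moves {1, 2}:
k:     0  1  2  3
g(k):  0  1  2  0
So g(3) = 0.
Row B is a plain Nim row of size 17, so its Grundy value is 17.
Row C is a plain Nim row of size 3, so its Grundy value is 3.
Grundy values for row D (subtraction set {2, 3, 5}):
k:     0  1  2  3  4  5  6  7  8  9 10
g(k):  0  0  1  1  2  2  3  0  0  1  1
So g(10) = 1.
The value of a disjunctive sum is the nim-sum of the parts.
Combined value = 0 XOR 17 XOR 3 XOR 1 = 19.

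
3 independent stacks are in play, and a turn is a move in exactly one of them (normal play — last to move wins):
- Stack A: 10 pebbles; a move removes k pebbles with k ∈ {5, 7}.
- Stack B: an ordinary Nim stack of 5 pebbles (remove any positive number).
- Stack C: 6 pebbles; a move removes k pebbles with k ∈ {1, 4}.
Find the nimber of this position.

For stack A, compute g(0), g(1), … with moves {5, 7}:
g(0) = mex{} = 0
g(1) = mex{} = 0
g(2) = mex{} = 0
g(3) = mex{} = 0
g(4) = mex{} = 0
g(5) = mex{0} = 1
g(6) = mex{0} = 1
g(7) = mex{0} = 1
g(8) = mex{0} = 1
g(9) = mex{0} = 1
g(10) = mex{0,1} = 2
So g(10) = 2.
Stack B is a plain Nim stack of size 5, so its Grundy value is 5.
For stack C, compute g(0), g(1), … with moves {1, 4}:
g(0) = mex{} = 0
g(1) = mex{0} = 1
g(2) = mex{1} = 0
g(3) = mex{0} = 1
g(4) = mex{0,1} = 2
g(5) = mex{1,2} = 0
g(6) = mex{0} = 1
So g(6) = 1.
By the Sprague-Grundy theorem, the Grundy value of a sum of independent games is the XOR of the component values.
Combined value = 2 XOR 5 XOR 1 = 6.

6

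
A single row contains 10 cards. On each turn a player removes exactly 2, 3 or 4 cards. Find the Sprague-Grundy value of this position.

Grundy values for subtraction set {2, 3, 4}:
g(0) = mex{} = 0
g(1) = mex{} = 0
g(2) = mex{0} = 1
g(3) = mex{0} = 1
g(4) = mex{0,1} = 2
g(5) = mex{0,1} = 2
g(6) = mex{1,2} = 0
g(7) = mex{1,2} = 0
g(8) = mex{0,2} = 1
g(9) = mex{0,2} = 1
g(10) = mex{0,1} = 2
So g(10) = 2.

2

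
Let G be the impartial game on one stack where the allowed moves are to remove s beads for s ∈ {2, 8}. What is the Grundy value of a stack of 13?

Grundy values for subtraction set {2, 8}:
k:     0  1  2  3  4  5  6  7  8  9 10 11 12 13
g(k):  0  0  1  1  0  0  1  1  2  2  0  0  1  1
So g(13) = 1.

1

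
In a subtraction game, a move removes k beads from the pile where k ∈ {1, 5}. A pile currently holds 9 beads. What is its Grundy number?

Grundy values for subtraction set {1, 5}:
g(0) = mex{} = 0
g(1) = mex{0} = 1
g(2) = mex{1} = 0
g(3) = mex{0} = 1
g(4) = mex{1} = 0
g(5) = mex{0} = 1
g(6) = mex{1} = 0
g(7) = mex{0} = 1
g(8) = mex{1} = 0
g(9) = mex{0} = 1
So g(9) = 1.

1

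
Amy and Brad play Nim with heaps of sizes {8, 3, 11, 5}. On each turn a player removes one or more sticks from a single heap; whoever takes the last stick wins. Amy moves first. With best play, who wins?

Amy wins

Bitwise XOR of the heap sizes:
  1000  (8)
  0011  (3)
  1011  (11)
  0101  (5)
  ----
  0101  (5)
The nim-sum is 5 ≠ 0, so this is an N-position: the player to move can win; Amy has a winning move.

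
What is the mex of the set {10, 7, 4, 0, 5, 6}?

0 is in the set but 1 is not, so the mex is 1.

1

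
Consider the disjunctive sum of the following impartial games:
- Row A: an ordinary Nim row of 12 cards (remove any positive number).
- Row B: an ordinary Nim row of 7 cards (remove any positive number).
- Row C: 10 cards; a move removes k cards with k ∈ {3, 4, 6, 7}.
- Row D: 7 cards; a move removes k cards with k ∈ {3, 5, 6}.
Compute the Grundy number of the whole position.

Row A is a plain Nim row of size 12, so its Grundy value is 12.
Row B is a plain Nim row of size 7, so its Grundy value is 7.
Build the Grundy sequence for row C with g(k) = mex{g(k−s) : s ∈ {3, 4, 6, 7}, s ≤ k}:
k:     0  1  2  3  4  5  6  7  8  9 10
g(k):  0  0  0  1  1  1  2  2  2  3  0
So g(10) = 0.
Build the Grundy sequence for row D with g(k) = mex{g(k−s) : s ∈ {3, 5, 6}, s ≤ k}:
g(0) = mex{} = 0
g(1) = mex{} = 0
g(2) = mex{} = 0
g(3) = mex{0} = 1
g(4) = mex{0} = 1
g(5) = mex{0} = 1
g(6) = mex{0,1} = 2
g(7) = mex{0,1} = 2
So g(7) = 2.
By the Sprague-Grundy theorem, the Grundy value of a sum of independent games is the XOR of the component values.
Combined value = 12 XOR 7 XOR 0 XOR 2 = 9.

9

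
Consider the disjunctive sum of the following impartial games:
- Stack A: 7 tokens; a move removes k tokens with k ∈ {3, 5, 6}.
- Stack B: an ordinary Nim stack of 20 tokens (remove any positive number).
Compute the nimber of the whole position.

Build the Grundy sequence for stack A with g(k) = mex{g(k−s) : s ∈ {3, 5, 6}, s ≤ k}:
k:     0  1  2  3  4  5  6  7
g(k):  0  0  0  1  1  1  2  2
So g(7) = 2.
Stack B is a plain Nim stack of size 20, so its Grundy value is 20.
The value of a disjunctive sum is the nim-sum of the parts.
Combined value = 2 ⊕ 20 = 22.

22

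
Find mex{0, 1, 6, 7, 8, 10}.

The values 0, 1 are all present; 2 is the first non-negative integer missing from the set.

2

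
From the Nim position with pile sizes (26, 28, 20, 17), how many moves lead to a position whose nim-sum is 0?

1

Compute the nim-sum pairwise:
26 ^ 28 = 6
6 ^ 20 = 18
18 ^ 17 = 3
The overall nim-sum is X = 3. A pile of size p has a winning move iff p XOR X < p (reduce it to p XOR X).
  26: 26 XOR 3 = 25 < 26 — winning move (to 25).
  28: 28 XOR 3 = 31 ≥ 28 — no move.
  20: 20 XOR 3 = 23 ≥ 20 — no move.
  17: 17 XOR 3 = 18 ≥ 17 — no move.
That gives 1 winning move.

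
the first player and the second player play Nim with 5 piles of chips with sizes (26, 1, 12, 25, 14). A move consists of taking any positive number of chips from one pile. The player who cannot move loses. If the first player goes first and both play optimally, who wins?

Write each in binary and XOR column by column:
  11010  (26)
  00001  (1)
  01100  (12)
  11001  (25)
  01110  (14)
  -----
  00000  (0)
The nim-sum is 0, so this is a P-position: the player to move is in a losing position under optimal play; the first player is about to move from it and so loses — the second player wins.

the second player wins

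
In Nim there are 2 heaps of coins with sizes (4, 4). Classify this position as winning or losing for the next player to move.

Nim-sum: 4 XOR 4 = 0.
The nim-sum is 0, so this is a P-position: the player to move is in a losing position under optimal play.

Losing position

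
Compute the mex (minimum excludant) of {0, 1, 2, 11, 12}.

The values 0, 1, 2 are all present; 3 is the first non-negative integer missing from the set.

3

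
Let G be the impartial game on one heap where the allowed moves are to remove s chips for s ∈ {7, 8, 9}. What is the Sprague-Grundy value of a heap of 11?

1

Grundy values for subtraction set {7, 8, 9}:
k:     0  1  2  3  4  5  6  7  8  9 10 11
g(k):  0  0  0  0  0  0  0  1  1  1  1  1
So g(11) = 1.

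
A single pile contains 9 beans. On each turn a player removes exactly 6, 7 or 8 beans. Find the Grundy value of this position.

1

Compute g(0), g(1), … for moves {6, 7, 8}:
k:     0  1  2  3  4  5  6  7  8  9
g(k):  0  0  0  0  0  0  1  1  1  1
So g(9) = 1.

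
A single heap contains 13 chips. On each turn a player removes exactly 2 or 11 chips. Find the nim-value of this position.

0

Build the Grundy sequence with g(k) = mex{g(k−s) : s ∈ {2, 11}, s ≤ k}:
k:     0  1  2  3  4  5  6  7  8  9 10 11 12 13
g(k):  0  0  1  1  0  0  1  1  0  0  1  1  2  0
So g(13) = 0.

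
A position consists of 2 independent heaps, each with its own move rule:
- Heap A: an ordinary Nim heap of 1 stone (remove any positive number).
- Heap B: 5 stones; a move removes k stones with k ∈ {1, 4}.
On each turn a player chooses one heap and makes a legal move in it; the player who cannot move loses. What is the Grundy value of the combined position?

1

Heap A is a plain Nim heap of size 1, so its Grundy value is 1.
For heap B, compute g(0), g(1), … with moves {1, 4}:
k:     0  1  2  3  4  5
g(k):  0  1  0  1  2  0
So g(5) = 0.
By the Sprague-Grundy theorem, the Grundy value of a sum of independent games is the XOR of the component values.
Combined value = 1 XOR 0 = 1.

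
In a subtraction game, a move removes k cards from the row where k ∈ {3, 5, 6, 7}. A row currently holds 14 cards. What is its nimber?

1

Build the Grundy sequence with g(k) = mex{g(k−s) : s ∈ {3, 5, 6, 7}, s ≤ k}:
g(0) = mex{} = 0
g(1) = mex{} = 0
g(2) = mex{} = 0
g(3) = mex{0} = 1
g(4) = mex{0} = 1
g(5) = mex{0} = 1
g(6) = mex{0,1} = 2
g(7) = mex{0,1} = 2
g(8) = mex{0,1} = 2
g(9) = mex{0,1,2} = 3
g(10) = mex{1,2} = 0
g(11) = mex{1,2} = 0
g(12) = mex{1,2,3} = 0
g(13) = mex{0,2} = 1
g(14) = mex{0,2,3} = 1
So g(14) = 1.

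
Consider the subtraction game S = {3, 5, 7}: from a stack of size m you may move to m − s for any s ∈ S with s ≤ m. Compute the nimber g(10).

Build the Grundy sequence with g(k) = mex{g(k−s) : s ∈ {3, 5, 7}, s ≤ k}:
k:     0  1  2  3  4  5  6  7  8  9 10
g(k):  0  0  0  1  1  1  2  2  2  3  0
So g(10) = 0.

0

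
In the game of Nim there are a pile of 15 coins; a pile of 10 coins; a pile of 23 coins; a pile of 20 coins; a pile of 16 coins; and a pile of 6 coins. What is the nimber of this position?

Compute the nim-sum pairwise:
15 XOR 10 = 5
5 XOR 23 = 18
18 XOR 20 = 6
6 XOR 16 = 22
22 XOR 6 = 16

16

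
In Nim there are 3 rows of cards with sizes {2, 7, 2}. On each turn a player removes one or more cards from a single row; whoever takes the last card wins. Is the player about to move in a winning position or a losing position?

Nim-sum: 2 ^ 7 ^ 2 = 7.
The nim-sum is 7 ≠ 0, so this is an N-position: the player to move can win.

Winning position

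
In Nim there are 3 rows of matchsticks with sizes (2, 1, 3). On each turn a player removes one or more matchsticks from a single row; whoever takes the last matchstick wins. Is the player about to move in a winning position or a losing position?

Losing position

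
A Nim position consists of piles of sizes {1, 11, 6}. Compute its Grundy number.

12

Nim-sum: 1 ^ 11 ^ 6 = 12.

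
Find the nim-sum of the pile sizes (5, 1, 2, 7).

1

Nim-sum: 5 ⊕ 1 ⊕ 2 ⊕ 7 = 1.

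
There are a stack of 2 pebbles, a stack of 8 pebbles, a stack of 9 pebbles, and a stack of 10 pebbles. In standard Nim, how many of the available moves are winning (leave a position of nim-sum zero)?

3

Nim-sum: 2 ⊕ 8 ⊕ 9 ⊕ 10 = 9.
The overall nim-sum is X = 9. A stack of size p has a winning move iff p XOR X < p (reduce it to p XOR X).
  2: 2 XOR 9 = 11 ≥ 2 — no move.
  8: 8 XOR 9 = 1 < 8 — winning move (to 1).
  9: 9 XOR 9 = 0 < 9 — winning move (to 0).
  10: 10 XOR 9 = 3 < 10 — winning move (to 3).
That gives 3 winning moves.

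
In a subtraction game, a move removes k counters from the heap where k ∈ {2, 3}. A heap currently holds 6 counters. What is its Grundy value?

0

Grundy values for subtraction set {2, 3}:
k:     0  1  2  3  4  5  6
g(k):  0  0  1  1  2  0  0
So g(6) = 0.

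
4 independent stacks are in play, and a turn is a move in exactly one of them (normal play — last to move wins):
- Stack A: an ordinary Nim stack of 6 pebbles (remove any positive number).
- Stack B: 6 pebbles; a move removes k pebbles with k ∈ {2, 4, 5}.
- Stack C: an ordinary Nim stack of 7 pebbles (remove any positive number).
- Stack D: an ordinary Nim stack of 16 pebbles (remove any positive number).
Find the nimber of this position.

Stack A is a plain Nim stack of size 6, so its Grundy value is 6.
Grundy values for stack B (subtraction set {2, 4, 5}):
g(0) = mex{} = 0
g(1) = mex{} = 0
g(2) = mex{0} = 1
g(3) = mex{0} = 1
g(4) = mex{0,1} = 2
g(5) = mex{0,1} = 2
g(6) = mex{0,1,2} = 3
So g(6) = 3.
Stack C is a plain Nim stack of size 7, so its Grundy value is 7.
Stack D is a plain Nim stack of size 16, so its Grundy value is 16.
By the Sprague-Grundy theorem, the Grundy value of a sum of independent games is the XOR of the component values.
Combined value = 6 ⊕ 3 ⊕ 7 ⊕ 16 = 18.

18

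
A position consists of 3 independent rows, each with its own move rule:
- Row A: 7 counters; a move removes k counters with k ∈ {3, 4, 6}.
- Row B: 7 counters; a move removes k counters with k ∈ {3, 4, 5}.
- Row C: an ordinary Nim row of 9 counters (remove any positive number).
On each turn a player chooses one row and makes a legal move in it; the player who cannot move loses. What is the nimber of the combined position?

Build the Grundy sequence for row A with g(k) = mex{g(k−s) : s ∈ {3, 4, 6}, s ≤ k}:
k:     0  1  2  3  4  5  6  7
g(k):  0  0  0  1  1  1  2  2
So g(7) = 2.
Build the Grundy sequence for row B with g(k) = mex{g(k−s) : s ∈ {3, 4, 5}, s ≤ k}:
k:     0  1  2  3  4  5  6  7
g(k):  0  0  0  1  1  1  2  2
So g(7) = 2.
Row C is a plain Nim row of size 9, so its Grundy value is 9.
By the Sprague-Grundy theorem, the Grundy value of a sum of independent games is the XOR of the component values.
Combined value = 2 XOR 2 XOR 9 = 9.

9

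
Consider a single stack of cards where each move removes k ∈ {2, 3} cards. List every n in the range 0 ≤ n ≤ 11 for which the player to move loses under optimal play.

Compute g(0), g(1), … for moves {2, 3}:
k:     0  1  2  3  4  5  6  7  8  9 10 11
g(k):  0  0  1  1  2  0  0  1  1  2  0  0
The P-positions (g = 0) in 0..11 are 0, 1, 5, 6, 10, 11.

0, 1, 5, 6, 10, 11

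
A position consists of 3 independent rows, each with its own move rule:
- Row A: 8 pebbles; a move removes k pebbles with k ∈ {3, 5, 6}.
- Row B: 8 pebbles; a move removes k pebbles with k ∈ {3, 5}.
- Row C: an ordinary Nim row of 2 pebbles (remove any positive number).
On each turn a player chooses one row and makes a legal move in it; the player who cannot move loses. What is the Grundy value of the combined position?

0

For row A, compute g(0), g(1), … with moves {3, 5, 6}:
g(0) = mex{} = 0
g(1) = mex{} = 0
g(2) = mex{} = 0
g(3) = mex{0} = 1
g(4) = mex{0} = 1
g(5) = mex{0} = 1
g(6) = mex{0,1} = 2
g(7) = mex{0,1} = 2
g(8) = mex{0,1} = 2
So g(8) = 2.
Grundy values for row B (subtraction set {3, 5}):
k:     0  1  2  3  4  5  6  7  8
g(k):  0  0  0  1  1  1  2  2  0
So g(8) = 0.
Row C is a plain Nim row of size 2, so its Grundy value is 2.
By the Sprague-Grundy theorem, the Grundy value of a sum of independent games is the XOR of the component values.
Combined value = 2 XOR 0 XOR 2 = 0.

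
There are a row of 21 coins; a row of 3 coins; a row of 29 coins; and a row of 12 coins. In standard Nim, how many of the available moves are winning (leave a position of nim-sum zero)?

3

Nim-sum: 21 ⊕ 3 ⊕ 29 ⊕ 12 = 7.
The overall nim-sum is X = 7. A row of size p has a winning move iff p XOR X < p (reduce it to p XOR X).
  21: 21 XOR 7 = 18 < 21 — winning move (to 18).
  3: 3 XOR 7 = 4 ≥ 3 — no move.
  29: 29 XOR 7 = 26 < 29 — winning move (to 26).
  12: 12 XOR 7 = 11 < 12 — winning move (to 11).
That gives 3 winning moves.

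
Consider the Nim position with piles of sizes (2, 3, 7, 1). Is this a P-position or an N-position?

N-position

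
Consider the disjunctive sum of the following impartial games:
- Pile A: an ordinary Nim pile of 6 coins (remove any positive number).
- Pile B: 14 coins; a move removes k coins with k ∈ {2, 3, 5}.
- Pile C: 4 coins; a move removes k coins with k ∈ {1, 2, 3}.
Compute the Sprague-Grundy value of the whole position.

6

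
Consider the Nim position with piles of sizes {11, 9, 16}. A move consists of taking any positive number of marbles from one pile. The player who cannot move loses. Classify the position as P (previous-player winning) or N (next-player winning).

Compute the nim-sum pairwise:
11 ⊕ 9 = 2
2 ⊕ 16 = 18
The nim-sum is 18 ≠ 0, so this is an N-position: the player to move can win.

N-position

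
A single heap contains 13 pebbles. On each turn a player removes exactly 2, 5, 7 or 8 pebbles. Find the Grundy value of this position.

Grundy values for subtraction set {2, 5, 7, 8}:
k:     0  1  2  3  4  5  6  7  8  9 10 11 12 13
g(k):  0  0  1  1  0  2  1  3  2  2  0  3  1  0
So g(13) = 0.

0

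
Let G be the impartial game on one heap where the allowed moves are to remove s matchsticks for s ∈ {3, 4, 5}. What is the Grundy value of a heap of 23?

2

Compute g(0), g(1), … for moves {3, 4, 5}:
k:     0  1  2  3  4  5  6  7  8  9 10 11 12 13 14 15 16 17 18 19 20 21 22 23
g(k):  0  0  0  1  1  1  2  2  0  0  0  1  1  1  2  2  0  0  0  1  1  1  2  2
So g(23) = 2.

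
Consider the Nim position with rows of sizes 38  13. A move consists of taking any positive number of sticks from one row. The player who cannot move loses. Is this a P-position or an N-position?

Compute the nim-sum pairwise:
38 ⊕ 13 = 43
The nim-sum is 43 ≠ 0, so this is an N-position: the player to move can win.

N-position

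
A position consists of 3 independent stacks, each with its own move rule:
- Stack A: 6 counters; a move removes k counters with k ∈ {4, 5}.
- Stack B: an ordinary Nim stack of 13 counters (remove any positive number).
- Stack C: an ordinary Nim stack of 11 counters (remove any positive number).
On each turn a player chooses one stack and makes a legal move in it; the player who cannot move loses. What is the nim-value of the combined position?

7

Grundy values for stack A (subtraction set {4, 5}):
k:     0  1  2  3  4  5  6
g(k):  0  0  0  0  1  1  1
So g(6) = 1.
Stack B is a plain Nim stack of size 13, so its Grundy value is 13.
Stack C is a plain Nim stack of size 11, so its Grundy value is 11.
The value of a disjunctive sum is the nim-sum of the parts.
Combined value = 1 XOR 13 XOR 11 = 7.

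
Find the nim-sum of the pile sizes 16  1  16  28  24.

Nim-sum: 16 XOR 1 XOR 16 XOR 28 XOR 24 = 5.

5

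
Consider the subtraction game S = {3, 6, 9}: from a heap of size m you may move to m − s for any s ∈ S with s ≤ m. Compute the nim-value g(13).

0

Grundy values for subtraction set {3, 6, 9}:
g(0) = mex{} = 0
g(1) = mex{} = 0
g(2) = mex{} = 0
g(3) = mex{0} = 1
g(4) = mex{0} = 1
g(5) = mex{0} = 1
g(6) = mex{0,1} = 2
g(7) = mex{0,1} = 2
g(8) = mex{0,1} = 2
g(9) = mex{0,1,2} = 3
g(10) = mex{0,1,2} = 3
g(11) = mex{0,1,2} = 3
g(12) = mex{1,2,3} = 0
g(13) = mex{1,2,3} = 0
So g(13) = 0.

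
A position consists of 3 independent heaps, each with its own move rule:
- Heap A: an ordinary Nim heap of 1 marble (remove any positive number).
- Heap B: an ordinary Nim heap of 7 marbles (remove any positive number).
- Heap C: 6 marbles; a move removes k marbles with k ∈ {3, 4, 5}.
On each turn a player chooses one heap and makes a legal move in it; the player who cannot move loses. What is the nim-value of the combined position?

Heap A is a plain Nim heap of size 1, so its Grundy value is 1.
Heap B is a plain Nim heap of size 7, so its Grundy value is 7.
For heap C, compute g(0), g(1), … with moves {3, 4, 5}:
g(0) = mex{} = 0
g(1) = mex{} = 0
g(2) = mex{} = 0
g(3) = mex{0} = 1
g(4) = mex{0} = 1
g(5) = mex{0} = 1
g(6) = mex{0,1} = 2
So g(6) = 2.
The value of a disjunctive sum is the nim-sum of the parts.
Combined value = 1 XOR 7 XOR 2 = 4.

4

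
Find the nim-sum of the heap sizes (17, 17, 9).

In binary:
  10001  (17)
  10001  (17)
  01001  (9)
  -----
  01001  (9)

9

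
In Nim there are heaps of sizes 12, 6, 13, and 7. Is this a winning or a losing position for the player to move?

Losing position

Compute the nim-sum pairwise:
12 ⊕ 6 = 10
10 ⊕ 13 = 7
7 ⊕ 7 = 0
The nim-sum is 0, so this is a P-position: the player to move is in a losing position under optimal play.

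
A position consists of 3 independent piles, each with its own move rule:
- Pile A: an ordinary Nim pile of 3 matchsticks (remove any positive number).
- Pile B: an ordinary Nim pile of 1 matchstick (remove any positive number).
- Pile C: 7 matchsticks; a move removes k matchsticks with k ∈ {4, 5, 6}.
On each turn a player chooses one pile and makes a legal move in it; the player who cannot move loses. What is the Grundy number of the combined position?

3

Pile A is a plain Nim pile of size 3, so its Grundy value is 3.
Pile B is a plain Nim pile of size 1, so its Grundy value is 1.
For pile C, compute g(0), g(1), … with moves {4, 5, 6}:
g(0) = mex{} = 0
g(1) = mex{} = 0
g(2) = mex{} = 0
g(3) = mex{} = 0
g(4) = mex{0} = 1
g(5) = mex{0} = 1
g(6) = mex{0} = 1
g(7) = mex{0} = 1
So g(7) = 1.
By the Sprague-Grundy theorem, the Grundy value of a sum of independent games is the XOR of the component values.
Combined value = 3 XOR 1 XOR 1 = 3.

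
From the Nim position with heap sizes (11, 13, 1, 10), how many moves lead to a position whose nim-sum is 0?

Nim-sum: 11 XOR 13 XOR 1 XOR 10 = 13.
The overall nim-sum is X = 13. A heap of size p has a winning move iff p XOR X < p (reduce it to p XOR X).
  11: 11 XOR 13 = 6 < 11 — winning move (to 6).
  13: 13 XOR 13 = 0 < 13 — winning move (to 0).
  1: 1 XOR 13 = 12 ≥ 1 — no move.
  10: 10 XOR 13 = 7 < 10 — winning move (to 7).
That gives 3 winning moves.

3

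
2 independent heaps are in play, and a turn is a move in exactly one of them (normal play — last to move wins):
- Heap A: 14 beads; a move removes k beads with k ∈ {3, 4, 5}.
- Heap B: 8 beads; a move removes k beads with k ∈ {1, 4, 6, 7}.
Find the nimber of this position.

1

For heap A, compute g(0), g(1), … with moves {3, 4, 5}:
g(0) = mex{} = 0
g(1) = mex{} = 0
g(2) = mex{} = 0
g(3) = mex{0} = 1
g(4) = mex{0} = 1
g(5) = mex{0} = 1
g(6) = mex{0,1} = 2
g(7) = mex{0,1} = 2
g(8) = mex{1} = 0
g(9) = mex{1,2} = 0
g(10) = mex{1,2} = 0
g(11) = mex{0,2} = 1
g(12) = mex{0,2} = 1
g(13) = mex{0} = 1
g(14) = mex{0,1} = 2
So g(14) = 2.
For heap B, compute g(0), g(1), … with moves {1, 4, 6, 7}:
k:     0  1  2  3  4  5  6  7  8
g(k):  0  1  0  1  2  0  1  2  3
So g(8) = 3.
By the Sprague-Grundy theorem, the Grundy value of a sum of independent games is the XOR of the component values.
Combined value = 2 ⊕ 3 = 1.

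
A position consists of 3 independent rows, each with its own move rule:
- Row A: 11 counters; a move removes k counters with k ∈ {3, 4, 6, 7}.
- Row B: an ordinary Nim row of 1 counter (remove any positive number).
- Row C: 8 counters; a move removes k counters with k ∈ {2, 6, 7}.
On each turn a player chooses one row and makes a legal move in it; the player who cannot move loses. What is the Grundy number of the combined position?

3

Build the Grundy sequence for row A with g(k) = mex{g(k−s) : s ∈ {3, 4, 6, 7}, s ≤ k}:
g(0) = mex{} = 0
g(1) = mex{} = 0
g(2) = mex{} = 0
g(3) = mex{0} = 1
g(4) = mex{0} = 1
g(5) = mex{0} = 1
g(6) = mex{0,1} = 2
g(7) = mex{0,1} = 2
g(8) = mex{0,1} = 2
g(9) = mex{0,1,2} = 3
g(10) = mex{1,2} = 0
g(11) = mex{1,2} = 0
So g(11) = 0.
Row B is a plain Nim row of size 1, so its Grundy value is 1.
Build the Grundy sequence for row C with g(k) = mex{g(k−s) : s ∈ {2, 6, 7}, s ≤ k}:
g(0) = mex{} = 0
g(1) = mex{} = 0
g(2) = mex{0} = 1
g(3) = mex{0} = 1
g(4) = mex{1} = 0
g(5) = mex{1} = 0
g(6) = mex{0} = 1
g(7) = mex{0} = 1
g(8) = mex{0,1} = 2
So g(8) = 2.
The value of a disjunctive sum is the nim-sum of the parts.
Combined value = 0 XOR 1 XOR 2 = 3.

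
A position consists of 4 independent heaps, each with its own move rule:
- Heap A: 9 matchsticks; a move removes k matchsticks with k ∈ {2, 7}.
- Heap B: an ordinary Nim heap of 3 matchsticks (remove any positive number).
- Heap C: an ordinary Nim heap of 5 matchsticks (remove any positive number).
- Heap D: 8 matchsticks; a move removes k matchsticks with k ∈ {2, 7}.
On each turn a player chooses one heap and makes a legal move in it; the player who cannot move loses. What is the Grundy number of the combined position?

Grundy values for heap A (subtraction set {2, 7}):
g(0) = mex{} = 0
g(1) = mex{} = 0
g(2) = mex{0} = 1
g(3) = mex{0} = 1
g(4) = mex{1} = 0
g(5) = mex{1} = 0
g(6) = mex{0} = 1
g(7) = mex{0} = 1
g(8) = mex{0,1} = 2
g(9) = mex{1} = 0
So g(9) = 0.
Heap B is a plain Nim heap of size 3, so its Grundy value is 3.
Heap C is a plain Nim heap of size 5, so its Grundy value is 5.
Grundy values for heap D (subtraction set {2, 7}):
g(0) = mex{} = 0
g(1) = mex{} = 0
g(2) = mex{0} = 1
g(3) = mex{0} = 1
g(4) = mex{1} = 0
g(5) = mex{1} = 0
g(6) = mex{0} = 1
g(7) = mex{0} = 1
g(8) = mex{0,1} = 2
So g(8) = 2.
By the Sprague-Grundy theorem, the Grundy value of a sum of independent games is the XOR of the component values.
Combined value = 0 ⊕ 3 ⊕ 5 ⊕ 2 = 4.

4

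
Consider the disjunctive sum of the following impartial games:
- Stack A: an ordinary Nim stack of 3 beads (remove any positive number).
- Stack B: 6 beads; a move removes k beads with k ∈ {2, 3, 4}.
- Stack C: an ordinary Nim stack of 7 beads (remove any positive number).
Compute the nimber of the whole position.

4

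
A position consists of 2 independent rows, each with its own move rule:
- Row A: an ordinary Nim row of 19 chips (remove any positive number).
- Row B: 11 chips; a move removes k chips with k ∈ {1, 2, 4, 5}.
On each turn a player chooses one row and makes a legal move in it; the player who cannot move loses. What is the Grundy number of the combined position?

17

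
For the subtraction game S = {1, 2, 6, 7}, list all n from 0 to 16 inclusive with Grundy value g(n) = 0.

Grundy values for subtraction set {1, 2, 6, 7}:
k:     0  1  2  3  4  5  6  7  8  9 10 11 12 13 14 15 16
g(k):  0  1  2  0  1  2  3  4  0  1  2  0  1  2  3  4  0
The P-positions (g = 0) in 0..16 are 0, 3, 8, 11, 16.

0, 3, 8, 11, 16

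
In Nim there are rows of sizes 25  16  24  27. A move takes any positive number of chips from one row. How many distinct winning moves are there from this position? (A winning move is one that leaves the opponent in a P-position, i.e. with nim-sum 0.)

3

Nim-sum: 25 ^ 16 ^ 24 ^ 27 = 10.
The overall nim-sum is X = 10. A row of size p has a winning move iff p XOR X < p (reduce it to p XOR X).
  25: 25 XOR 10 = 19 < 25 — winning move (to 19).
  16: 16 XOR 10 = 26 ≥ 16 — no move.
  24: 24 XOR 10 = 18 < 24 — winning move (to 18).
  27: 27 XOR 10 = 17 < 27 — winning move (to 17).
That gives 3 winning moves.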